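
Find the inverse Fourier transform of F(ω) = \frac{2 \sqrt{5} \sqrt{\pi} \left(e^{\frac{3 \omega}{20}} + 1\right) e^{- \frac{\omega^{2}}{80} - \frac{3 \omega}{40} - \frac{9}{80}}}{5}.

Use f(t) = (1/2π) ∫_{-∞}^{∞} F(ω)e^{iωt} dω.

f(t) = 8 e^{- 20 t^{2}} \cos{\left(3 t \right)}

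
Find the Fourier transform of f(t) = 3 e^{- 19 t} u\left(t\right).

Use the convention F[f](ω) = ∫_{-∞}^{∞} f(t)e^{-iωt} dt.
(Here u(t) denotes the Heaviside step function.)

F(ω) = \frac{3}{i \omega + 19}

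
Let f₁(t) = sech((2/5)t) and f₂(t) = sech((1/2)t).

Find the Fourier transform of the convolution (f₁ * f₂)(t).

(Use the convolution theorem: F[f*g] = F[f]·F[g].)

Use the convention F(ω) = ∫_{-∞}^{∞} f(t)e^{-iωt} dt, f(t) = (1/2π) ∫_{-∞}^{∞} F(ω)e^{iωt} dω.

F[f₁*f₂](ω) = \frac{5 \pi^{2}}{\cosh{\left(\pi \omega \right)} \cosh{\left(\frac{5 \pi \omega}{4} \right)}}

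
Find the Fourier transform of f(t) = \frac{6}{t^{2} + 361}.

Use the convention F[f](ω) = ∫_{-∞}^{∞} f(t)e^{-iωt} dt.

F(ω) = \frac{6 \pi e^{- 19 \left|{\omega}\right|}}{19}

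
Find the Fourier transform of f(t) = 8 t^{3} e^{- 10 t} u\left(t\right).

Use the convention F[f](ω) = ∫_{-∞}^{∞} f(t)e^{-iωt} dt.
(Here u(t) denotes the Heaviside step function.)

F(ω) = \frac{48}{\left(i \omega + 10\right)^{4}}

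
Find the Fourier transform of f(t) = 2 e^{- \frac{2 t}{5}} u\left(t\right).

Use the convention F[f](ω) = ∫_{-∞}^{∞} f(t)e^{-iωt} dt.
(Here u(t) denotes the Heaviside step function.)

F(ω) = \frac{10}{5 i \omega + 2}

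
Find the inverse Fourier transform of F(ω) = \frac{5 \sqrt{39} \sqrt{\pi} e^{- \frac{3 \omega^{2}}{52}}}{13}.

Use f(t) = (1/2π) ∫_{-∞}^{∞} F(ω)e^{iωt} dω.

f(t) = 5 e^{- \frac{13 t^{2}}{3}}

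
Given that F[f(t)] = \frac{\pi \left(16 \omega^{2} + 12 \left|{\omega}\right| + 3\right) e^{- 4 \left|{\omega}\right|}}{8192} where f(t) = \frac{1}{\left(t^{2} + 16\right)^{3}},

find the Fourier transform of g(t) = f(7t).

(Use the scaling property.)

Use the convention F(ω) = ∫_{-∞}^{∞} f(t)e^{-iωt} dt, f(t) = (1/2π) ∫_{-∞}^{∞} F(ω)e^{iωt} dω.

F[g](ω) = \frac{\pi \left(16 \omega^{2} + 84 \left|{\omega}\right| + 147\right) e^{- \frac{4 \left|{\omega}\right|}{7}}}{2809856}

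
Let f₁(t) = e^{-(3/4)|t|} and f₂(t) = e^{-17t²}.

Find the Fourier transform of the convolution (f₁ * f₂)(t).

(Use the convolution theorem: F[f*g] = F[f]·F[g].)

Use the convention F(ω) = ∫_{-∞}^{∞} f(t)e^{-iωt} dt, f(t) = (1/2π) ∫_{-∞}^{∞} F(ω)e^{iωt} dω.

F[f₁*f₂](ω) = \frac{24 \sqrt{17} \sqrt{\pi} e^{- \frac{\omega^{2}}{68}}}{17 \left(16 \omega^{2} + 9\right)}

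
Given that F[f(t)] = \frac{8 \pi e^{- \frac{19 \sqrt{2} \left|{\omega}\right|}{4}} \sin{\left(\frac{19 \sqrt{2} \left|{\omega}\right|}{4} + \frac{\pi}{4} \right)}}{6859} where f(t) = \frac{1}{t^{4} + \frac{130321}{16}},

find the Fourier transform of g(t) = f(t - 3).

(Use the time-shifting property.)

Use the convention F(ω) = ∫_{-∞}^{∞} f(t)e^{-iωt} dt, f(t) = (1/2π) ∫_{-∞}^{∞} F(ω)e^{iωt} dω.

F[g](ω) = \frac{8 \pi e^{- 3 i \omega - \frac{19 \sqrt{2} \left|{\omega}\right|}{4}} \sin{\left(\frac{19 \sqrt{2} \left|{\omega}\right|}{4} + \frac{\pi}{4} \right)}}{6859}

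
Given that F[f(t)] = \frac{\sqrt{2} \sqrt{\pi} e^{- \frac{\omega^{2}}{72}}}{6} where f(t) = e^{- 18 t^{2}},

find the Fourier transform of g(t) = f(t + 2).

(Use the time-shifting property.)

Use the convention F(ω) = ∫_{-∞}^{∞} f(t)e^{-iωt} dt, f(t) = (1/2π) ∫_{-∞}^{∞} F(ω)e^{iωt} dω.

F[g](ω) = \frac{\sqrt{2} \sqrt{\pi} e^{\frac{\omega \left(- \omega + 144 i\right)}{72}}}{6}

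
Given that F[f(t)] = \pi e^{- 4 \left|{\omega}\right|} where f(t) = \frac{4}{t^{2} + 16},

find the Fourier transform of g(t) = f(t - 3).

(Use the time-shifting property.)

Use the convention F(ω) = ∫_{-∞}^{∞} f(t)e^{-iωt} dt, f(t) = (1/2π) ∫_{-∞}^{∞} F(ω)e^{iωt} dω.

F[g](ω) = \pi e^{- 3 i \omega - 4 \left|{\omega}\right|}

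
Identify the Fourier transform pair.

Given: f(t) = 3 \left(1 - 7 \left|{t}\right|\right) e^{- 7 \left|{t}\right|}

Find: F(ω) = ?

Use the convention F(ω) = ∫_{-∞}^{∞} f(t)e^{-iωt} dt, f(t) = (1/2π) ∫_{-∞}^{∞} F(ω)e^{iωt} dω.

F(ω) = \frac{84 \omega^{2}}{\left(\omega^{2} + 49\right)^{2}}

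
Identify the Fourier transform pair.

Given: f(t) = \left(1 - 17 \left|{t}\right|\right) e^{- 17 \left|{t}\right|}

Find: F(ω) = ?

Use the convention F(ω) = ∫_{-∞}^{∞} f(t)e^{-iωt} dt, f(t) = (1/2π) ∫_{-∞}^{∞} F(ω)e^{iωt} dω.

F(ω) = \frac{68 \omega^{2}}{\left(\omega^{2} + 289\right)^{2}}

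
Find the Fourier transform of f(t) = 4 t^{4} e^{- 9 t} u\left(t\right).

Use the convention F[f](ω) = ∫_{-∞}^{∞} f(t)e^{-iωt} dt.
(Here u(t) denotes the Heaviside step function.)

F(ω) = \frac{96}{\left(i \omega + 9\right)^{5}}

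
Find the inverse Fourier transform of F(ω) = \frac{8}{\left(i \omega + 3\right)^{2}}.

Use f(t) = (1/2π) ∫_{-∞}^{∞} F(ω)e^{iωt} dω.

f(t) = 8 t e^{- 3 t} u\left(t\right)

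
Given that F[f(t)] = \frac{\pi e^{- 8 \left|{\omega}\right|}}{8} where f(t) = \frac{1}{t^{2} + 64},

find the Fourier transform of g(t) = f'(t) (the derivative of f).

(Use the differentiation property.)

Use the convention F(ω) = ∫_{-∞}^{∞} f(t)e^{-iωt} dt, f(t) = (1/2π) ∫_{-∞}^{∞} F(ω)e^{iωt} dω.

F[g](ω) = \frac{i \pi \omega e^{- 8 \left|{\omega}\right|}}{8}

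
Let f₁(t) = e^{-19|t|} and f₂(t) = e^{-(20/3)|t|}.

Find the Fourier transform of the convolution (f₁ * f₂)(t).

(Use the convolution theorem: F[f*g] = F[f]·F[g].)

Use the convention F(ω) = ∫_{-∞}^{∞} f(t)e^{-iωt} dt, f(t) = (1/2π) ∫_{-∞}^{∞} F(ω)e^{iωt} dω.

F[f₁*f₂](ω) = \frac{4560}{\left(\omega^{2} + 361\right) \left(9 \omega^{2} + 400\right)}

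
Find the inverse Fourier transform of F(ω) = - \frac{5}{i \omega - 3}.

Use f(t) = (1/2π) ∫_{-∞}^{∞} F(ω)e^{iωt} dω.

f(t) = 5 e^{3 t} u\left(- t\right)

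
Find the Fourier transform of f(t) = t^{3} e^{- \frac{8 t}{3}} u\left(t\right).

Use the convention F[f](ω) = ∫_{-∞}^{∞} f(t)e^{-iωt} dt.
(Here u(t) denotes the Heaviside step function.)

F(ω) = \frac{486}{\left(3 i \omega + 8\right)^{4}}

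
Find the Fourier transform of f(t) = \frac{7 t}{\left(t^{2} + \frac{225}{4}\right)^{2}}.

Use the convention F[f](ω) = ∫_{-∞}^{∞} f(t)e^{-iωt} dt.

F(ω) = - \frac{7 i \pi \omega e^{- \frac{15 \left|{\omega}\right|}{2}}}{15}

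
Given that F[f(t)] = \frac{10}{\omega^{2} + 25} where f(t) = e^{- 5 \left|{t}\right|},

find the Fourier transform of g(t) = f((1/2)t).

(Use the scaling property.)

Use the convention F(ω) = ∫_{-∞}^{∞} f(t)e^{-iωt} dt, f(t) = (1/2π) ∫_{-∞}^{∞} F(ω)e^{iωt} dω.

F[g](ω) = \frac{20}{4 \omega^{2} + 25}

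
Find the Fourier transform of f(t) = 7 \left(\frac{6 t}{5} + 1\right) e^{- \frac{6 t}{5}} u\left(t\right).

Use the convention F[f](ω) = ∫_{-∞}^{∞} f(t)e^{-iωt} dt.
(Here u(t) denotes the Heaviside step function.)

F(ω) = \frac{35 \left(- 5 i \omega - 12\right)}{25 \omega^{2} - 60 i \omega - 36}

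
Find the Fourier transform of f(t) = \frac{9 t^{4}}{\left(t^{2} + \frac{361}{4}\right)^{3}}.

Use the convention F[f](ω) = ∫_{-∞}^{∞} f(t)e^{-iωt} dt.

F(ω) = \frac{9 \pi \left(361 \omega^{2} - 190 \left|{\omega}\right| + 12\right) e^{- \frac{19 \left|{\omega}\right|}{2}}}{304}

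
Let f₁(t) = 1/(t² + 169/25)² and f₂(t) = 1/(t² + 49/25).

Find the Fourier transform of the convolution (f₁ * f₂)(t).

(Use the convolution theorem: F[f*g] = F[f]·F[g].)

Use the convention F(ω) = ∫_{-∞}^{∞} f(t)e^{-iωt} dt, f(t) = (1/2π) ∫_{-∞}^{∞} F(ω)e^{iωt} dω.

F[f₁*f₂](ω) = \frac{125 \pi^{2} \left(13 \left|{\omega}\right| + 5\right) e^{- 4 \left|{\omega}\right|}}{30758}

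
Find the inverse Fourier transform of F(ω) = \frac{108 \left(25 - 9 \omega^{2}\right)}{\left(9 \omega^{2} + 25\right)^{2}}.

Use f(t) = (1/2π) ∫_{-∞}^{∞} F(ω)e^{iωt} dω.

f(t) = 6 e^{- \frac{5 \left|{t}\right|}{3}} \left|{t}\right|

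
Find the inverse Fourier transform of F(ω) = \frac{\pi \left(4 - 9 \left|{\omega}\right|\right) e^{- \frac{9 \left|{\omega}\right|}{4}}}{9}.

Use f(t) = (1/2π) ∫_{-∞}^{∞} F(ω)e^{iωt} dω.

f(t) = \frac{2 t^{2}}{\left(t^{2} + \frac{81}{16}\right)^{2}}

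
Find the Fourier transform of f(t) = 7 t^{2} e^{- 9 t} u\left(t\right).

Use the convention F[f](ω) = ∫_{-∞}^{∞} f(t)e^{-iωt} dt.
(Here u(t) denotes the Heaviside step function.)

F(ω) = \frac{14}{\left(i \omega + 9\right)^{3}}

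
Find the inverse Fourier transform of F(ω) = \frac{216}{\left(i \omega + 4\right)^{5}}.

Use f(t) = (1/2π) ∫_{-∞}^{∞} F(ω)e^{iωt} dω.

f(t) = 9 t^{4} e^{- 4 t} u\left(t\right)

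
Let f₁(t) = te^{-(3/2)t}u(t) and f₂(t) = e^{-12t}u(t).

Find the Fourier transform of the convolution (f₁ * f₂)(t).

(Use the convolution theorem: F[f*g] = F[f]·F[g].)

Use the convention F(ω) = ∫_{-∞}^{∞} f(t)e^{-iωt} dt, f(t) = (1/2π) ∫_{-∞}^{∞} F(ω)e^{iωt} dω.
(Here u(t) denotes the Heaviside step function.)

F[f₁*f₂](ω) = \frac{4}{\left(i \omega + 12\right) \left(2 i \omega + 3\right)^{2}}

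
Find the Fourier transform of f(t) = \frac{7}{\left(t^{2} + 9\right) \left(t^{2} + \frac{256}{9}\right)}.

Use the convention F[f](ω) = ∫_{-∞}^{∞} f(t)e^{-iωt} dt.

F(ω) = \frac{3 \pi e^{- 3 \left|{\omega}\right|}}{25} - \frac{27 \pi e^{- \frac{16 \left|{\omega}\right|}{3}}}{400}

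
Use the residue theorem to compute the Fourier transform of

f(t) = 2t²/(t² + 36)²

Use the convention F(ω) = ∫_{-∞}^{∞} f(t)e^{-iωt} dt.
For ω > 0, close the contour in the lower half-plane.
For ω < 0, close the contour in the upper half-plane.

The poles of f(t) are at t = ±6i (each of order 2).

Let g(z) = f(z)e^{-iωz}; for large |z| the factor e^{-iωz} decays in the lower half-plane when ω > 0 and in the upper half-plane when ω < 0.

Case ω > 0 (lower half-plane, clockwise contour ⇒ F(ω) = -2πi·ΣRes):
  Res_{z = - 6 i} g(z) = \frac{i \left(1 - 6 \omega\right) e^{- 6 \omega}}{12} (pole of order 2)
  F(ω) = -2πi·ΣRes = \frac{\pi \left(1 - 6 \omega\right) e^{- 6 \omega}}{6}

Case ω < 0 (upper half-plane, counterclockwise contour ⇒ F(ω) = +2πi·ΣRes):
  Res_{z = 6 i} g(z) = \frac{i \left(- 6 \omega - 1\right) e^{6 \omega}}{12} (pole of order 2)
  F(ω) = 2πi·ΣRes = \frac{\pi \left(6 \omega + 1\right) e^{6 \omega}}{6}

Both cases combine into a single formula in |ω|:

F(ω) = \frac{\pi \left(1 - 6 \left|{\omega}\right|\right) e^{- 6 \left|{\omega}\right|}}{6}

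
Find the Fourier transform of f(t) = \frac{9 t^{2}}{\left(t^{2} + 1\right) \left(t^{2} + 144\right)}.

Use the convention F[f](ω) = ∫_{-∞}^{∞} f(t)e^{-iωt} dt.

F(ω) = \frac{9 \pi \left(12 - e^{11 \left|{\omega}\right|}\right) e^{- 12 \left|{\omega}\right|}}{143}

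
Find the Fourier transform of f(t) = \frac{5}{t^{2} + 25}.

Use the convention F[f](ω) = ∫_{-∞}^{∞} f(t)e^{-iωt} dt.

F(ω) = \pi e^{- 5 \left|{\omega}\right|}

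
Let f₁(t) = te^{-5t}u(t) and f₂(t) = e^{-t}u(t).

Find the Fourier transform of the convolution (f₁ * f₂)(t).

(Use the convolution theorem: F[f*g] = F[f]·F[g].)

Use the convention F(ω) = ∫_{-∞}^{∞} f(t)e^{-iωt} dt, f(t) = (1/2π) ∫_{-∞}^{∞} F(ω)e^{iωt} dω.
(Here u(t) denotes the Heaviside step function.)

F[f₁*f₂](ω) = \frac{1}{\left(i \omega + 1\right) \left(i \omega + 5\right)^{2}}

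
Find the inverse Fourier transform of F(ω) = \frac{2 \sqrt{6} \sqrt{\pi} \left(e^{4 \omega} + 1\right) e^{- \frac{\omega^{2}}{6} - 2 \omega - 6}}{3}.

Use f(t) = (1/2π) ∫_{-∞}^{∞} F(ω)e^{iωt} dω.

f(t) = 4 e^{- \frac{3 t^{2}}{2}} \cos{\left(6 t \right)}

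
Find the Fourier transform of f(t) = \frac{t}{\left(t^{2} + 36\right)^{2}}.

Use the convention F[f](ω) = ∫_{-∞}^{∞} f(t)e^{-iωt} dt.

F(ω) = - \frac{i \pi \omega e^{- 6 \left|{\omega}\right|}}{12}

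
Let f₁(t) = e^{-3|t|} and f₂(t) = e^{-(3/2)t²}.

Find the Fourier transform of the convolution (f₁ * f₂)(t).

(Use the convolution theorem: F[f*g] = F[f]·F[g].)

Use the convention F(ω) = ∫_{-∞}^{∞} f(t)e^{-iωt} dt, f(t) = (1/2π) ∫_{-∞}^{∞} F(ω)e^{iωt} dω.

F[f₁*f₂](ω) = \frac{2 \sqrt{6} \sqrt{\pi} e^{- \frac{\omega^{2}}{6}}}{\omega^{2} + 9}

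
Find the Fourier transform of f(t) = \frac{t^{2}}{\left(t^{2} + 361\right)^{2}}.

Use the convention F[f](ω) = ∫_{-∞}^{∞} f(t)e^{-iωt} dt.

F(ω) = \frac{\pi \left(1 - 19 \left|{\omega}\right|\right) e^{- 19 \left|{\omega}\right|}}{38}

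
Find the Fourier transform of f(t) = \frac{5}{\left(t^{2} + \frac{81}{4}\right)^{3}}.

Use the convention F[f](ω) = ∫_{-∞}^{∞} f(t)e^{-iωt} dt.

F(ω) = \frac{5 \pi \left(27 \omega^{2} + 18 \left|{\omega}\right| + 4\right) e^{- \frac{9 \left|{\omega}\right|}{2}}}{19683}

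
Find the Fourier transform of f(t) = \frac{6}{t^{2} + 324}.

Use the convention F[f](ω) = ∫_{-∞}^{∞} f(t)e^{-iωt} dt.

F(ω) = \frac{\pi e^{- 18 \left|{\omega}\right|}}{3}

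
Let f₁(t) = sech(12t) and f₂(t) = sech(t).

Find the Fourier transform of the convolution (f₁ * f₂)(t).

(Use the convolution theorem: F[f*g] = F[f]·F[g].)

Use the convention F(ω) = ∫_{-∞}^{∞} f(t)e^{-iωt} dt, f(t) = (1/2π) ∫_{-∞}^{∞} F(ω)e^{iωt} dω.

F[f₁*f₂](ω) = \frac{\pi^{2}}{12 \cosh{\left(\frac{\pi \omega}{24} \right)} \cosh{\left(\frac{\pi \omega}{2} \right)}}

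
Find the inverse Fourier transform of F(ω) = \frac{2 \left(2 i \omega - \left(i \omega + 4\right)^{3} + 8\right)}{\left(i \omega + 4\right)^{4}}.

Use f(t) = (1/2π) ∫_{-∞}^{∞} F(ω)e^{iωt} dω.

f(t) = 2 \left(t^{2} - 1\right) e^{- 4 t} u\left(t\right)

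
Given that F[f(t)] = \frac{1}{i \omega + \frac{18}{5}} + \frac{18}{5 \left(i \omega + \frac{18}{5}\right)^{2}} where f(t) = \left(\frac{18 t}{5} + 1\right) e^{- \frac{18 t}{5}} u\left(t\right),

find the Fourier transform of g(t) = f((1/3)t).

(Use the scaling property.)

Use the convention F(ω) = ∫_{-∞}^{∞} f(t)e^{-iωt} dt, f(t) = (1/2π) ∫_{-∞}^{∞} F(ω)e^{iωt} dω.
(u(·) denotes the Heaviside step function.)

F[g](ω) = \frac{5 \left(- 5 i \omega - 12\right)}{25 \omega^{2} - 60 i \omega - 36}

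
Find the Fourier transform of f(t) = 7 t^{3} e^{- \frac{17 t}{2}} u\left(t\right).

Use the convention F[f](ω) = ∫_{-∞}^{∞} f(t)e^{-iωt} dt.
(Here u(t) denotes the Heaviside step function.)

F(ω) = \frac{672}{\left(2 i \omega + 17\right)^{4}}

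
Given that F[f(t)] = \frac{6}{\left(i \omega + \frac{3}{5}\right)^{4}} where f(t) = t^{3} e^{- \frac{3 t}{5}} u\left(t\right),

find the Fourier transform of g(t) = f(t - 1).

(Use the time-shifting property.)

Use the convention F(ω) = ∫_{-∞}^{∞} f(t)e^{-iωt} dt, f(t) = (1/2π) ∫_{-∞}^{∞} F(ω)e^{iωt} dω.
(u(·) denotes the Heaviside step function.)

F[g](ω) = \frac{3750 e^{- i \omega}}{\left(5 i \omega + 3\right)^{4}}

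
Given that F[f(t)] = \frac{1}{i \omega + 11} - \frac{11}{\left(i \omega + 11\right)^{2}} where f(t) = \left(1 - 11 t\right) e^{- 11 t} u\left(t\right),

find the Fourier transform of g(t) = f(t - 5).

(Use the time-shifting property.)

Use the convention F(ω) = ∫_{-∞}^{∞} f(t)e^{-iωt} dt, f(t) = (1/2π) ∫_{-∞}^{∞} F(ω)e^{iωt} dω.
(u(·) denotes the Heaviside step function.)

F[g](ω) = \frac{i \omega e^{- 5 i \omega}}{- \omega^{2} + 22 i \omega + 121}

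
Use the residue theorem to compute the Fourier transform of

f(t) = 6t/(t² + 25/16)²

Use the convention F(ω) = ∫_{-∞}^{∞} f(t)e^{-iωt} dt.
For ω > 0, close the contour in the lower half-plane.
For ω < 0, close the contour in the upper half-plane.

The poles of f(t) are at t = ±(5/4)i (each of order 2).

Let g(z) = f(z)e^{-iωz}; for large |z| the factor e^{-iωz} decays in the lower half-plane when ω > 0 and in the upper half-plane when ω < 0.

Case ω > 0 (lower half-plane, clockwise contour ⇒ F(ω) = -2πi·ΣRes):
  Res_{z = - \frac{5 i}{4}} g(z) = \frac{6 \omega e^{- \frac{5 \omega}{4}}}{5} (pole of order 2)
  F(ω) = -2πi·ΣRes = - \frac{12 i \pi \omega e^{- \frac{5 \omega}{4}}}{5}

Case ω < 0 (upper half-plane, counterclockwise contour ⇒ F(ω) = +2πi·ΣRes):
  Res_{z = \frac{5 i}{4}} g(z) = - \frac{6 \omega e^{\frac{5 \omega}{4}}}{5} (pole of order 2)
  F(ω) = 2πi·ΣRes = - \frac{12 i \pi \omega e^{\frac{5 \omega}{4}}}{5}

Both cases combine into a single formula in |ω|:

F(ω) = - \frac{12 i \pi \omega e^{- \frac{5 \left|{\omega}\right|}{4}}}{5}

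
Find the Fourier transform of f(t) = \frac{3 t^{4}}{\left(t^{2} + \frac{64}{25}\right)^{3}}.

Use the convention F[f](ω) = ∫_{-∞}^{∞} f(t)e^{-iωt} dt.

F(ω) = \frac{3 \pi \left(64 \omega^{2} - 200 \left|{\omega}\right| + 75\right) e^{- \frac{8 \left|{\omega}\right|}{5}}}{320}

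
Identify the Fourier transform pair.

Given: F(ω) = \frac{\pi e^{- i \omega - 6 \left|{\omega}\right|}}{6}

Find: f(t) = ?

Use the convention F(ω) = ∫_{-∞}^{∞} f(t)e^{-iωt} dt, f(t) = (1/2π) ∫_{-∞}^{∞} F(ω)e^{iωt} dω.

f(t) = \frac{1}{\left(t - 1\right)^{2} + 36}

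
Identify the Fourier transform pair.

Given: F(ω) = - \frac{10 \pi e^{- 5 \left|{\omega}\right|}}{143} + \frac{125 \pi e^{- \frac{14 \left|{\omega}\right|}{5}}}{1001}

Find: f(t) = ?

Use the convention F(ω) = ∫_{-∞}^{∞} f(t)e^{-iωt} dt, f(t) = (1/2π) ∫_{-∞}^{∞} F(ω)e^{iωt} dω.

f(t) = \frac{6}{\left(t^{2} + \frac{196}{25}\right) \left(t^{2} + 25\right)}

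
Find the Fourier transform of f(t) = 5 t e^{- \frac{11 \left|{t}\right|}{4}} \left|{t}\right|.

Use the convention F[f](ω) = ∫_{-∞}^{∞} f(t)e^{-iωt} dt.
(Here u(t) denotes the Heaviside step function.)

F(ω) = \frac{5120 i \omega \left(16 \omega^{2} - 363\right)}{\left(16 \omega^{2} + 121\right)^{3}}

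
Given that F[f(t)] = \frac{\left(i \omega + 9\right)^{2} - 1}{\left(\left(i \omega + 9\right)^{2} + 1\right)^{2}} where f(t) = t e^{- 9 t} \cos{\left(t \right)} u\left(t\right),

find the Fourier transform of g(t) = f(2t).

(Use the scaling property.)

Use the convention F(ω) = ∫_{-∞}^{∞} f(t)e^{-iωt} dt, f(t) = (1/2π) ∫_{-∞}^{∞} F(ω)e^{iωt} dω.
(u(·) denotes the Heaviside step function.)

F[g](ω) = \frac{2 \left(\left(i \omega + 18\right)^{2} - 4\right)}{\left(\left(i \omega + 18\right)^{2} + 4\right)^{2}}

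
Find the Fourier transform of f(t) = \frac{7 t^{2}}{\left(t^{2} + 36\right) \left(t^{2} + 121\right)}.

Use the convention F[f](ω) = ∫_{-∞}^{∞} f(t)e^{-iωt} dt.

F(ω) = \frac{7 \pi \left(11 - 6 e^{5 \left|{\omega}\right|}\right) e^{- 11 \left|{\omega}\right|}}{85}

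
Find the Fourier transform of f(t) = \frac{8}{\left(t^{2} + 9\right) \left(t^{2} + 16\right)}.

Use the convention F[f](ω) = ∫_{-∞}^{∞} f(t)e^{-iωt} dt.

F(ω) = \frac{2 \pi \left(4 e^{\left|{\omega}\right|} - 3\right) e^{- 4 \left|{\omega}\right|}}{21}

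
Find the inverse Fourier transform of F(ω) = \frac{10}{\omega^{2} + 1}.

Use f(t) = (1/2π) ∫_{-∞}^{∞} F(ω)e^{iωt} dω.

f(t) = 5 e^{- \left|{t}\right|}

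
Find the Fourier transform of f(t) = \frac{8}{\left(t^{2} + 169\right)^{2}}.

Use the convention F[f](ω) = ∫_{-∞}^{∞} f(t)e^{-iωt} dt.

F(ω) = \frac{4 \pi \left(13 \left|{\omega}\right| + 1\right) e^{- 13 \left|{\omega}\right|}}{2197}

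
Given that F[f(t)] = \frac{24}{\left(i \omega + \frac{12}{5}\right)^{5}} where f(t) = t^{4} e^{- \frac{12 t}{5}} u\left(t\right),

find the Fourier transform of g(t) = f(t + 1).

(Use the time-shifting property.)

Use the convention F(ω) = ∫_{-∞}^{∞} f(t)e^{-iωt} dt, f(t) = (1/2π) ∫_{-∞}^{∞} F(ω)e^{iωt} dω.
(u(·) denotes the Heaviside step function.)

F[g](ω) = \frac{75000 e^{i \omega}}{\left(5 i \omega + 12\right)^{5}}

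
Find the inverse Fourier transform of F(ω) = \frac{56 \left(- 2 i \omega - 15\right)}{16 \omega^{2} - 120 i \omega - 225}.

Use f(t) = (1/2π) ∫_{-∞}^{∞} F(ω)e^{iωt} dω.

f(t) = 7 \left(\frac{15 t}{4} + 1\right) e^{- \frac{15 t}{4}} u\left(t\right)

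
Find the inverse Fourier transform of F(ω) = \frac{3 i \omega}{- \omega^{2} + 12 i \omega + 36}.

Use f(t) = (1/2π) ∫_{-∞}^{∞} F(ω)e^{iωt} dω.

f(t) = 3 \left(1 - 6 t\right) e^{- 6 t} u\left(t\right)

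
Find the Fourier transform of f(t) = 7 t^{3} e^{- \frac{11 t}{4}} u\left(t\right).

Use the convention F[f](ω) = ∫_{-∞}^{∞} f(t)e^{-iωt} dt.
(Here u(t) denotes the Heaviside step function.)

F(ω) = \frac{10752}{\left(4 i \omega + 11\right)^{4}}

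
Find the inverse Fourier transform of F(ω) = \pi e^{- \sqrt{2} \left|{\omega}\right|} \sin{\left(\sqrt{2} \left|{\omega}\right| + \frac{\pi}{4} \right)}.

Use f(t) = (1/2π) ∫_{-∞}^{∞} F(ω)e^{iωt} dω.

f(t) = \frac{8}{t^{4} + 16}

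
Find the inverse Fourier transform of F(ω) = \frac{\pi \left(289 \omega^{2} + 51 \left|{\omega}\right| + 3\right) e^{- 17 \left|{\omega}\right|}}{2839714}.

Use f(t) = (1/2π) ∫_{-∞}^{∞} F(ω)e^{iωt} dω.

f(t) = \frac{4}{\left(t^{2} + 289\right)^{3}}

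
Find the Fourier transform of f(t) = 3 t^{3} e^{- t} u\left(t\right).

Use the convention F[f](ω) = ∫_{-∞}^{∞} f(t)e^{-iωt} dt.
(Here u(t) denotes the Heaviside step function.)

F(ω) = \frac{18}{\left(i \omega + 1\right)^{4}}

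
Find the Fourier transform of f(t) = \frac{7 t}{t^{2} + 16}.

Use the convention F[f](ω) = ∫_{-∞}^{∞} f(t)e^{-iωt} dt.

F(ω) = - 7 i \pi e^{- 4 \left|{\omega}\right|} \operatorname{sign}{\left(\omega \right)}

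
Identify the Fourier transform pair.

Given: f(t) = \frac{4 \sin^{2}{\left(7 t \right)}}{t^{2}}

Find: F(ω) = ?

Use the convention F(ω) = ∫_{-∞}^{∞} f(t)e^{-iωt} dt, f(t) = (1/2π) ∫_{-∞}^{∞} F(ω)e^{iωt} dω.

F(ω) = \begin{cases} 2 \pi \left(14 - \left|{\omega}\right|\right) & \text{for}\: \omega > -14 \wedge \omega < 14 \\0 & \text{otherwise} \end{cases}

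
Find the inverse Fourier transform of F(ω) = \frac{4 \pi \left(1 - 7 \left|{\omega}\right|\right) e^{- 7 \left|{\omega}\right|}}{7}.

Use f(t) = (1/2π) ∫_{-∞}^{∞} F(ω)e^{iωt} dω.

f(t) = \frac{8 t^{2}}{\left(t^{2} + 49\right)^{2}}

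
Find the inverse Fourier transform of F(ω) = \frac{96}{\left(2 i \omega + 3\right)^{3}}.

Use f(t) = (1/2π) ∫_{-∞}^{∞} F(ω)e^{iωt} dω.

f(t) = 6 t^{2} e^{- \frac{3 t}{2}} u\left(t\right)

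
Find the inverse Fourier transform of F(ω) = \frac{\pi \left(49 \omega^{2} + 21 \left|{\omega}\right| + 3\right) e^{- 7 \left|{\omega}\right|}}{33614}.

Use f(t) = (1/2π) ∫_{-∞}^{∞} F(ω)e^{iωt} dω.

f(t) = \frac{4}{\left(t^{2} + 49\right)^{3}}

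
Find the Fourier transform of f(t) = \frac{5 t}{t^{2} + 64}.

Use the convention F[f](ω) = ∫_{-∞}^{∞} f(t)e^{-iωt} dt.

F(ω) = - 5 i \pi e^{- 8 \left|{\omega}\right|} \operatorname{sign}{\left(\omega \right)}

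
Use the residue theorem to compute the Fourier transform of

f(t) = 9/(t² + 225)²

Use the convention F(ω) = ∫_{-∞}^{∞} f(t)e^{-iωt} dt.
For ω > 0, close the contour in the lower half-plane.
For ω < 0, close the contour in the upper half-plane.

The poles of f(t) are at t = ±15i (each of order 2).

Let g(z) = f(z)e^{-iωz}; for large |z| the factor e^{-iωz} decays in the lower half-plane when ω > 0 and in the upper half-plane when ω < 0.

Case ω > 0 (lower half-plane, clockwise contour ⇒ F(ω) = -2πi·ΣRes):
  Res_{z = - 15 i} g(z) = \frac{i \left(15 \omega + 1\right) e^{- 15 \omega}}{1500} (pole of order 2)
  F(ω) = -2πi·ΣRes = \frac{\pi \left(15 \omega + 1\right) e^{- 15 \omega}}{750}

Case ω < 0 (upper half-plane, counterclockwise contour ⇒ F(ω) = +2πi·ΣRes):
  Res_{z = 15 i} g(z) = \frac{i \left(15 \omega - 1\right) e^{15 \omega}}{1500} (pole of order 2)
  F(ω) = 2πi·ΣRes = \frac{\pi \left(1 - 15 \omega\right) e^{15 \omega}}{750}

Both cases combine into a single formula in |ω|:

F(ω) = \frac{\pi \left(15 \left|{\omega}\right| + 1\right) e^{- 15 \left|{\omega}\right|}}{750}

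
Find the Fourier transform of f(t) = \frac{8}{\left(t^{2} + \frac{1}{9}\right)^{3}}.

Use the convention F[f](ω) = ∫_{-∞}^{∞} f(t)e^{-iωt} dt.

F(ω) = 27 \pi \left(\omega^{2} + 9 \left|{\omega}\right| + 27\right) e^{- \frac{\left|{\omega}\right|}{3}}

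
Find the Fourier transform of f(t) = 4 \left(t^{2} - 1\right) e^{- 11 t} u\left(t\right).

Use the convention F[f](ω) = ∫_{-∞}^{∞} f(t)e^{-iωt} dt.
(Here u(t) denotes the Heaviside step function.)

F(ω) = \frac{4 \left(2 i \omega - \left(i \omega + 11\right)^{3} + 22\right)}{\left(i \omega + 11\right)^{4}}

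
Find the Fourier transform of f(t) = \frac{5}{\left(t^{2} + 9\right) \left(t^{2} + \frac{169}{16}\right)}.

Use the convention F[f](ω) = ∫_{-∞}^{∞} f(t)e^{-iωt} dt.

F(ω) = \frac{16 \pi e^{- 3 \left|{\omega}\right|}}{15} - \frac{64 \pi e^{- \frac{13 \left|{\omega}\right|}{4}}}{65}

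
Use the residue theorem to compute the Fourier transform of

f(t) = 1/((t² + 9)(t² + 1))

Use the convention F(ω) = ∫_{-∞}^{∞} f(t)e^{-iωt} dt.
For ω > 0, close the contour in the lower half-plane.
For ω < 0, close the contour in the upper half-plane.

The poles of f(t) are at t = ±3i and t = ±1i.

Let g(z) = f(z)e^{-iωz}; for large |z| the factor e^{-iωz} decays in the lower half-plane when ω > 0 and in the upper half-plane when ω < 0.

Case ω > 0 (lower half-plane, clockwise contour ⇒ F(ω) = -2πi·ΣRes):
  Res_{z = - 3 i} g(z) = - \frac{i e^{- 3 \omega}}{48}
  Res_{z = - i} g(z) = \frac{i e^{- \omega}}{16}
  F(ω) = -2πi·ΣRes = \frac{\pi e^{- \omega}}{8} - \frac{\pi e^{- 3 \omega}}{24}

Case ω < 0 (upper half-plane, counterclockwise contour ⇒ F(ω) = +2πi·ΣRes):
  Res_{z = 3 i} g(z) = \frac{i e^{3 \omega}}{48}
  Res_{z = i} g(z) = - \frac{i e^{\omega}}{16}
  F(ω) = 2πi·ΣRes = \frac{\pi \left(3 - e^{2 \omega}\right) e^{\omega}}{24}

Both cases combine into a single formula in |ω|:

F(ω) = \frac{\pi e^{- \left|{\omega}\right|}}{8} - \frac{\pi e^{- 3 \left|{\omega}\right|}}{24}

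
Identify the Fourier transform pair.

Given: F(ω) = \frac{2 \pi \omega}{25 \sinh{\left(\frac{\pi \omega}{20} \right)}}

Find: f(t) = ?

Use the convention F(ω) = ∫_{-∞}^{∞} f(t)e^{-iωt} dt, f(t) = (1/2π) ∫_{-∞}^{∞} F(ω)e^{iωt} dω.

f(t) = \frac{8}{\cosh^{2}{\left(10 t \right)}}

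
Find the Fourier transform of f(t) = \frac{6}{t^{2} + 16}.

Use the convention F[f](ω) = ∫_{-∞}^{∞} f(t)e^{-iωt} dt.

F(ω) = \frac{3 \pi e^{- 4 \left|{\omega}\right|}}{2}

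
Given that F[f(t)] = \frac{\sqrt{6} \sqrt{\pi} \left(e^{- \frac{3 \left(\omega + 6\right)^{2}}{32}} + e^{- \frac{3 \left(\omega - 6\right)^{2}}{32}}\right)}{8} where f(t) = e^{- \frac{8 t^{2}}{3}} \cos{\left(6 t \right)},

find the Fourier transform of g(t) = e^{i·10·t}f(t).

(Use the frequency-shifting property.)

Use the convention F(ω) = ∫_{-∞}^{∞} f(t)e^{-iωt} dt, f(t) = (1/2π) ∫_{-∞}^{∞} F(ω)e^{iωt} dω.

F[g](ω) = \frac{\sqrt{6} \sqrt{\pi} \left(e^{\frac{3 \omega}{4} + 24} + e^{3 \omega + \frac{3}{2}}\right) e^{- \frac{3 \omega^{2}}{32} - \frac{51}{2}}}{8}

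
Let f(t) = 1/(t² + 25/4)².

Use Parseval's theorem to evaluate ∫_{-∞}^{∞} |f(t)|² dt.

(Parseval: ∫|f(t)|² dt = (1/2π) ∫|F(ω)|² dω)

∫|f(t)|² dt = \frac{8 \pi}{15625}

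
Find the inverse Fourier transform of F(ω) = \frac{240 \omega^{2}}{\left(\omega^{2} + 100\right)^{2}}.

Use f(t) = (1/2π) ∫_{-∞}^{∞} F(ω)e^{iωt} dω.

f(t) = 6 \left(1 - 10 \left|{t}\right|\right) e^{- 10 \left|{t}\right|}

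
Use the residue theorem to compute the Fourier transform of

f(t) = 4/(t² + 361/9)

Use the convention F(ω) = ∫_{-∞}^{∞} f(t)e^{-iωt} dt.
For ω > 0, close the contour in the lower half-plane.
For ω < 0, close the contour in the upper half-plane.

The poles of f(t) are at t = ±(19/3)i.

Let g(z) = f(z)e^{-iωz}; for large |z| the factor e^{-iωz} decays in the lower half-plane when ω > 0 and in the upper half-plane when ω < 0.

Case ω > 0 (lower half-plane, clockwise contour ⇒ F(ω) = -2πi·ΣRes):
  Res_{z = - \frac{19 i}{3}} g(z) = \frac{6 i e^{- \frac{19 \omega}{3}}}{19}
  F(ω) = -2πi·ΣRes = \frac{12 \pi e^{- \frac{19 \omega}{3}}}{19}

Case ω < 0 (upper half-plane, counterclockwise contour ⇒ F(ω) = +2πi·ΣRes):
  Res_{z = \frac{19 i}{3}} g(z) = - \frac{6 i e^{\frac{19 \omega}{3}}}{19}
  F(ω) = 2πi·ΣRes = \frac{12 \pi e^{\frac{19 \omega}{3}}}{19}

Both cases combine into a single formula in |ω|:

F(ω) = \frac{12 \pi e^{- \frac{19 \left|{\omega}\right|}{3}}}{19}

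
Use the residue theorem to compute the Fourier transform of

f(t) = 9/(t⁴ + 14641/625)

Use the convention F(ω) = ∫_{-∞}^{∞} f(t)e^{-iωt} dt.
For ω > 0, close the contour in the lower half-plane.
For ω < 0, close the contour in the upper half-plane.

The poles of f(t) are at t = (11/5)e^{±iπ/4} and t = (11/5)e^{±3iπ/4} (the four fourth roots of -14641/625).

Let g(z) = f(z)e^{-iωz}; for large |z| the factor e^{-iωz} decays in the lower half-plane when ω > 0 and in the upper half-plane when ω < 0.

Case ω > 0 (lower half-plane, clockwise contour ⇒ F(ω) = -2πi·ΣRes):
  Res_{z = - \frac{11 \sqrt{2}}{10} - \frac{11 \sqrt{2} i}{10}} g(z) = \frac{1125 \sqrt{2} i \left(1 - i\right) e^{\frac{11 \sqrt{2} \omega \left(-1 + i\right)}{10}}}{10648}
  Res_{z = \frac{11 \sqrt{2}}{10} - \frac{11 \sqrt{2} i}{10}} g(z) = \frac{1125 \sqrt{2} i \left(1 + i\right) e^{- \frac{11 \sqrt{2} \omega \left(1 + i\right)}{10}}}{10648}
  F(ω) = -2πi·ΣRes = \frac{1125 \sqrt{2} \pi \left(1 - i\right) \left(e^{\frac{11 \sqrt{2} i \omega}{5}} + i\right) e^{- \frac{11 \sqrt{2} \omega \left(1 + i\right)}{10}}}{5324} = \frac{1125 \pi e^{- \frac{11 \sqrt{2} \omega}{10}} \sin{\left(\frac{11 \sqrt{2} \omega}{10} + \frac{\pi}{4} \right)}}{1331}

Case ω < 0 (upper half-plane, counterclockwise contour ⇒ F(ω) = +2πi·ΣRes):
  Res_{z = \frac{11 \sqrt{2}}{10} + \frac{11 \sqrt{2} i}{10}} g(z) = \frac{1125 \sqrt{2} i \left(-1 + i\right) e^{\frac{11 \sqrt{2} \omega \left(1 - i\right)}{10}}}{10648}
  Res_{z = - \frac{11 \sqrt{2}}{10} + \frac{11 \sqrt{2} i}{10}} g(z) = \frac{1125 \sqrt{2} \left(1 - i\right) e^{\frac{11 \sqrt{2} \omega \left(1 + i\right)}{10}}}{10648}
  F(ω) = 2πi·ΣRes = - \frac{1125 \sqrt{2} i \pi \left(i \left(1 - i\right) e^{\frac{11 \sqrt{2} \omega \left(1 - i\right)}{10}} - \left(1 - i\right) e^{\frac{11 \sqrt{2} \omega \left(1 + i\right)}{10}}\right)}{5324} = \frac{1125 \pi e^{\frac{11 \sqrt{2} \omega}{10}} \cos{\left(\frac{11 \sqrt{2} \omega}{10} + \frac{\pi}{4} \right)}}{1331}

Both cases combine into a single formula in |ω|:

F(ω) = \frac{1125 \pi e^{- \frac{11 \sqrt{2} \left|{\omega}\right|}{10}} \sin{\left(\frac{11 \sqrt{2} \left|{\omega}\right|}{10} + \frac{\pi}{4} \right)}}{1331}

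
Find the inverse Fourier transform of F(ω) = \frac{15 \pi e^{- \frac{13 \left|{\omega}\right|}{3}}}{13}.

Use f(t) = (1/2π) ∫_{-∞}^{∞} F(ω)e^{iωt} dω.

f(t) = \frac{5}{t^{2} + \frac{169}{9}}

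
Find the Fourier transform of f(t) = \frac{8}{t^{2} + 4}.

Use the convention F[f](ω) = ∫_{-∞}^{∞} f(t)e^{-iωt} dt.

F(ω) = 4 \pi e^{- 2 \left|{\omega}\right|}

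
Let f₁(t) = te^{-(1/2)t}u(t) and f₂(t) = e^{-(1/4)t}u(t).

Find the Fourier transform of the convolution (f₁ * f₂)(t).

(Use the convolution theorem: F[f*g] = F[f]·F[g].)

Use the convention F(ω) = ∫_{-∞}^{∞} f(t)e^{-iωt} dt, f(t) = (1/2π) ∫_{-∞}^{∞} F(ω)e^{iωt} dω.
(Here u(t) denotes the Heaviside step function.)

F[f₁*f₂](ω) = \frac{16}{\left(2 i \omega + 1\right)^{2} \left(4 i \omega + 1\right)}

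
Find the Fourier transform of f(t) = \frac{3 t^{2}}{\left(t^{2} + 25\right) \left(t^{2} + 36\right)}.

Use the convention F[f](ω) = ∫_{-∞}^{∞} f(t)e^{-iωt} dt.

F(ω) = \frac{3 \pi \left(6 - 5 e^{\left|{\omega}\right|}\right) e^{- 6 \left|{\omega}\right|}}{11}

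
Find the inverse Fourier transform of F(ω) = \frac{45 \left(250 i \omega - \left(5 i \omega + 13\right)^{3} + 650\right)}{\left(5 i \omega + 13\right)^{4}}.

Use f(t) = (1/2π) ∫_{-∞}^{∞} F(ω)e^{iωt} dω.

f(t) = 9 \left(t^{2} - 1\right) e^{- \frac{13 t}{5}} u\left(t\right)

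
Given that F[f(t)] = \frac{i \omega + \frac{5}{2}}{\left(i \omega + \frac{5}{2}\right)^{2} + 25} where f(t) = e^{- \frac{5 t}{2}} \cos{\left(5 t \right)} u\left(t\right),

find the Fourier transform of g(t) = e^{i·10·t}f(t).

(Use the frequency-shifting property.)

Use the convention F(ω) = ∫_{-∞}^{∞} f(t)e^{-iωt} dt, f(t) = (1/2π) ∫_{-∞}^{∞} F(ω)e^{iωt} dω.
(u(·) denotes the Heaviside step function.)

F[g](ω) = \frac{2 \left(2 i \left(\omega - 10\right) + 5\right)}{\left(2 i \left(\omega - 10\right) + 5\right)^{2} + 100}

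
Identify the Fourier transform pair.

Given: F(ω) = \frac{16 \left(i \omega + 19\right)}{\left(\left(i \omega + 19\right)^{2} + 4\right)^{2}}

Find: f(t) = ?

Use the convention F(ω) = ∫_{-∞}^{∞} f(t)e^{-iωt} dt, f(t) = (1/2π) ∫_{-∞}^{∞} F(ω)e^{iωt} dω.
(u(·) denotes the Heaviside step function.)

f(t) = 4 t e^{- 19 t} \sin{\left(2 t \right)} u\left(t\right)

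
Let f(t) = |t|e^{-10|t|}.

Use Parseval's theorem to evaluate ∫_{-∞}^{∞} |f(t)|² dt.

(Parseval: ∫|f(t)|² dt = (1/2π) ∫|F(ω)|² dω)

∫|f(t)|² dt = \frac{1}{2000}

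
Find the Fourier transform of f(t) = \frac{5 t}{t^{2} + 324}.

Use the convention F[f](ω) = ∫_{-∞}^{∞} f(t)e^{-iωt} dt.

F(ω) = - 5 i \pi e^{- 18 \left|{\omega}\right|} \operatorname{sign}{\left(\omega \right)}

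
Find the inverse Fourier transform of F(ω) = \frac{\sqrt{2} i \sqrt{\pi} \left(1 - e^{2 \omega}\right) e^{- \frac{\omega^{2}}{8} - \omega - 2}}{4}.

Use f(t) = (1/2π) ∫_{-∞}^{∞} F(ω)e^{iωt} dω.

f(t) = e^{- 2 t^{2}} \sin{\left(4 t \right)}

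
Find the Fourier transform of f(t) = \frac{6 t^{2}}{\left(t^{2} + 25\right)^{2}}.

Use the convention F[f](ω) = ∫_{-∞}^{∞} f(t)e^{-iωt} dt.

F(ω) = \frac{3 \pi \left(1 - 5 \left|{\omega}\right|\right) e^{- 5 \left|{\omega}\right|}}{5}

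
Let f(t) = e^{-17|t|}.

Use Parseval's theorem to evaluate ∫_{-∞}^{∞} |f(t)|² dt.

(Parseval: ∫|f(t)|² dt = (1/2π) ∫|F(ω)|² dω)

∫|f(t)|² dt = \frac{1}{17}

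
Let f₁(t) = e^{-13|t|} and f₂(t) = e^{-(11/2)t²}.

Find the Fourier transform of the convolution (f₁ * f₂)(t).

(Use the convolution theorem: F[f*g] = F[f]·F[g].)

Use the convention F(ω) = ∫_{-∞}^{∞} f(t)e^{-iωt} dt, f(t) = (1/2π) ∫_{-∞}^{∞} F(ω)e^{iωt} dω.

F[f₁*f₂](ω) = \frac{26 \sqrt{22} \sqrt{\pi} e^{- \frac{\omega^{2}}{22}}}{11 \left(\omega^{2} + 169\right)}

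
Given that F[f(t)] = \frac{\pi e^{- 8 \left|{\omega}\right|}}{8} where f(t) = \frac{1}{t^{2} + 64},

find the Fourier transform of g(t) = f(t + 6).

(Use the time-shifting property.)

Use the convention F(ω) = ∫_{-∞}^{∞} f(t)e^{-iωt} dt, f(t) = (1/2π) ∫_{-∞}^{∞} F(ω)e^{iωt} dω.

F[g](ω) = \frac{\pi e^{6 i \omega - 8 \left|{\omega}\right|}}{8}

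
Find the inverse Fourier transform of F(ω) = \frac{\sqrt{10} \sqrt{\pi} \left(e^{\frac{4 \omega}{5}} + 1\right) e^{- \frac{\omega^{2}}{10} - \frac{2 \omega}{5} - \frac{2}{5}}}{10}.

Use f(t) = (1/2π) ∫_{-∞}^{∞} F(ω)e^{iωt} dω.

f(t) = e^{- \frac{5 t^{2}}{2}} \cos{\left(2 t \right)}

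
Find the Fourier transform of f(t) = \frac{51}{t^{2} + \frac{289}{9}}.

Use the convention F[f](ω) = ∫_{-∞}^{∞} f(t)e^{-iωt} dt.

F(ω) = 9 \pi e^{- \frac{17 \left|{\omega}\right|}{3}}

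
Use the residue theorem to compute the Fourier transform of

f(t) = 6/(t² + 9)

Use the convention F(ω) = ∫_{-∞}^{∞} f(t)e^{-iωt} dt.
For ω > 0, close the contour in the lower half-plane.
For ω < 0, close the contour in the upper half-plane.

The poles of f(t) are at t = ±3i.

Let g(z) = f(z)e^{-iωz}; for large |z| the factor e^{-iωz} decays in the lower half-plane when ω > 0 and in the upper half-plane when ω < 0.

Case ω > 0 (lower half-plane, clockwise contour ⇒ F(ω) = -2πi·ΣRes):
  Res_{z = - 3 i} g(z) = i e^{- 3 \omega}
  F(ω) = -2πi·ΣRes = 2 \pi e^{- 3 \omega}

Case ω < 0 (upper half-plane, counterclockwise contour ⇒ F(ω) = +2πi·ΣRes):
  Res_{z = 3 i} g(z) = - i e^{3 \omega}
  F(ω) = 2πi·ΣRes = 2 \pi e^{3 \omega}

Both cases combine into a single formula in |ω|:

F(ω) = 2 \pi e^{- 3 \left|{\omega}\right|}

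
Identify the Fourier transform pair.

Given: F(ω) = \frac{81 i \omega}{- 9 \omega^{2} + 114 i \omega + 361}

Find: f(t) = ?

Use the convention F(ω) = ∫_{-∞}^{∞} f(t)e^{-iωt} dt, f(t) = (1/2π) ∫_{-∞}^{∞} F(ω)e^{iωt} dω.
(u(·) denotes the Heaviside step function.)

f(t) = 9 \left(1 - \frac{19 t}{3}\right) e^{- \frac{19 t}{3}} u\left(t\right)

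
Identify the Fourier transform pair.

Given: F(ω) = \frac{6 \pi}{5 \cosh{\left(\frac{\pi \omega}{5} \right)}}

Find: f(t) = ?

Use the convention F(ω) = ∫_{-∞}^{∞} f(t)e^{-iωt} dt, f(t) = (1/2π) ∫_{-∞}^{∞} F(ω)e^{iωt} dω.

f(t) = \frac{6}{e^{\frac{5 t}{2}} + e^{- \frac{5 t}{2}}}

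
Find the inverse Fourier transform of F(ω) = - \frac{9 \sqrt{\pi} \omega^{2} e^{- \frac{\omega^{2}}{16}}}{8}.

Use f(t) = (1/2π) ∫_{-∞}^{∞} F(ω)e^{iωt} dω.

f(t) = 9 \left(16 t^{2} - 2\right) e^{- 4 t^{2}}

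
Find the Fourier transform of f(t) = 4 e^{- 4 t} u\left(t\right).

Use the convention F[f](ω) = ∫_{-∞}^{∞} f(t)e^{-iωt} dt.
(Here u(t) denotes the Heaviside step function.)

F(ω) = \frac{4}{i \omega + 4}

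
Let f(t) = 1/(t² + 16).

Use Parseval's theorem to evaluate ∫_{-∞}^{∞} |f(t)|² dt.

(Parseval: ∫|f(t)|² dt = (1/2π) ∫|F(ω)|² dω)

∫|f(t)|² dt = \frac{\pi}{128}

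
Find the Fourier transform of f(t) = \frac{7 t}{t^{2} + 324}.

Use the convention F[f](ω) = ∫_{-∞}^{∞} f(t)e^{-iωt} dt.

F(ω) = - 7 i \pi e^{- 18 \left|{\omega}\right|} \operatorname{sign}{\left(\omega \right)}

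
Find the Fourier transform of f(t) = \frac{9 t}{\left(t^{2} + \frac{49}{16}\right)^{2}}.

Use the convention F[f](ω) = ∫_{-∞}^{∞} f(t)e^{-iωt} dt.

F(ω) = - \frac{18 i \pi \omega e^{- \frac{7 \left|{\omega}\right|}{4}}}{7}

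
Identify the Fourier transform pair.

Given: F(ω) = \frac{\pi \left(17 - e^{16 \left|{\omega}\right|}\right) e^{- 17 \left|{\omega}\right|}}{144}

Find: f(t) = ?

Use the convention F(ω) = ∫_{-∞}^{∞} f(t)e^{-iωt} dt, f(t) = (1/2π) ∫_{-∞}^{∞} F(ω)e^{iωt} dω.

f(t) = \frac{2 t^{2}}{\left(t^{2} + 1\right) \left(t^{2} + 289\right)}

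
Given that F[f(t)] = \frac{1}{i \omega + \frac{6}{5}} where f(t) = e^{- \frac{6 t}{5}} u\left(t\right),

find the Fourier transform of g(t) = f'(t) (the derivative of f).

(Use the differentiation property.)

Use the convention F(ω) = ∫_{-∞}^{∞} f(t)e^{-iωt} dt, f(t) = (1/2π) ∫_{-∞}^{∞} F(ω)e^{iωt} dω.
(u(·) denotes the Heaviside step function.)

F[g](ω) = \frac{5 \omega}{5 \omega - 6 i}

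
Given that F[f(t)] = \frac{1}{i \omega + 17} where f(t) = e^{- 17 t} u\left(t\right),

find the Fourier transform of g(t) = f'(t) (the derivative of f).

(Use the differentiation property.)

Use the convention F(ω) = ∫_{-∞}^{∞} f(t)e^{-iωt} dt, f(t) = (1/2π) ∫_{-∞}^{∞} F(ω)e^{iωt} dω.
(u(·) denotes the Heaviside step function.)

F[g](ω) = \frac{\omega}{\omega - 17 i}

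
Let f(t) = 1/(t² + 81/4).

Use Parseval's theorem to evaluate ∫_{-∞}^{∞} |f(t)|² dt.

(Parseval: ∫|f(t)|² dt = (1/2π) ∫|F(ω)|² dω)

∫|f(t)|² dt = \frac{4 \pi}{729}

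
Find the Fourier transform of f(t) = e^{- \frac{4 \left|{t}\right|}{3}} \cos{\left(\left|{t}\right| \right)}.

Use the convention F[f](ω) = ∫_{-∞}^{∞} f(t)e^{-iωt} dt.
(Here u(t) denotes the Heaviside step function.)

F(ω) = \frac{24 \left(9 \omega^{2} + 25\right)}{81 \omega^{4} + 126 \omega^{2} + 625}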